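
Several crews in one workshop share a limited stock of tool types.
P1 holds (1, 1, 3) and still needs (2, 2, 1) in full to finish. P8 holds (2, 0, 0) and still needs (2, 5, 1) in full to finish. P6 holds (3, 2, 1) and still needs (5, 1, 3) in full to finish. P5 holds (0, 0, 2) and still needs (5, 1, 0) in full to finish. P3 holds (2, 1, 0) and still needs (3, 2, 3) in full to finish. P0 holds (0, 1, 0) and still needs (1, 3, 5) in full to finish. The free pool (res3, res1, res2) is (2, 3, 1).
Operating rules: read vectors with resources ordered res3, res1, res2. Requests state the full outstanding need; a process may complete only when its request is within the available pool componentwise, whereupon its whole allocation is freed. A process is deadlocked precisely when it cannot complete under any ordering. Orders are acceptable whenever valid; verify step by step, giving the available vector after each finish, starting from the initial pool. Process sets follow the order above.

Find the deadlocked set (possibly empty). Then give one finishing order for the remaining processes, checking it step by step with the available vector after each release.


The deadlocked set is empty.
Key observation: P1 fits the free pool immediately, and its release cascades until everyone finishes.
A valid finishing order for the others: P1, P3, P6, P0, P8, P5. Check, step by step:
  pool = (2, 3, 1)
  run P1 (needs (2, 2, 1), free (2, 3, 1)); after release of (1, 1, 3) the pool is (3, 4, 4)
  run P3 (needs (3, 2, 3), free (3, 4, 4)); after release of (2, 1, 0) the pool is (5, 5, 4)
  run P6 (needs (5, 1, 3), free (5, 5, 4)); after release of (3, 2, 1) the pool is (8, 7, 5)
  run P0 (needs (1, 3, 5), free (8, 7, 5)); after release of (0, 1, 0) the pool is (8, 8, 5)
  run P8 (needs (2, 5, 1), free (8, 8, 5)); after release of (2, 0, 0) the pool is (10, 8, 5)
  run P5 (needs (5, 1, 0), free (10, 8, 5)); after release of (0, 0, 2) the pool is (10, 8, 7)


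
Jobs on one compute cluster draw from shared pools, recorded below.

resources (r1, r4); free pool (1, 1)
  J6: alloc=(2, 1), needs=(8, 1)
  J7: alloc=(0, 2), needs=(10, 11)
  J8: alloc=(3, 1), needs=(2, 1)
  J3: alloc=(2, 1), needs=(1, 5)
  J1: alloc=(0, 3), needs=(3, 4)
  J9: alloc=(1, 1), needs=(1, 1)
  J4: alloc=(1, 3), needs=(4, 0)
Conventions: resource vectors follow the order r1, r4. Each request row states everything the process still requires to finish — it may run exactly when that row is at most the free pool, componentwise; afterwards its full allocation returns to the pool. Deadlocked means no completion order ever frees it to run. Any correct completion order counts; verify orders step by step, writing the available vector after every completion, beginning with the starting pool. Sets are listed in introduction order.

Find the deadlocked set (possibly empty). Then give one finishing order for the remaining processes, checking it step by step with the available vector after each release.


The deadlocked set is empty.
Key observation: J9 can run right away; the returned allocation unlocks the remaining processes in turn.
A valid finishing order for the others: J9, J8, J4, J3, J6, J1, J7. Walking it through:
  pool = (1, 1)
  J9: need (1, 1) fits (1, 1); releases (1, 1), pool now (2, 2)
  J8: need (2, 1) fits (2, 2); releases (3, 1), pool now (5, 3)
  J4: need (4, 0) fits (5, 3); releases (1, 3), pool now (6, 6)
  J3: need (1, 5) fits (6, 6); releases (2, 1), pool now (8, 7)
  J6: need (8, 1) fits (8, 7); releases (2, 1), pool now (10, 8)
  J1: need (3, 4) fits (10, 8); releases (0, 3), pool now (10, 11)
  J7: need (10, 11) fits (10, 11); releases (0, 2), pool now (10, 13)


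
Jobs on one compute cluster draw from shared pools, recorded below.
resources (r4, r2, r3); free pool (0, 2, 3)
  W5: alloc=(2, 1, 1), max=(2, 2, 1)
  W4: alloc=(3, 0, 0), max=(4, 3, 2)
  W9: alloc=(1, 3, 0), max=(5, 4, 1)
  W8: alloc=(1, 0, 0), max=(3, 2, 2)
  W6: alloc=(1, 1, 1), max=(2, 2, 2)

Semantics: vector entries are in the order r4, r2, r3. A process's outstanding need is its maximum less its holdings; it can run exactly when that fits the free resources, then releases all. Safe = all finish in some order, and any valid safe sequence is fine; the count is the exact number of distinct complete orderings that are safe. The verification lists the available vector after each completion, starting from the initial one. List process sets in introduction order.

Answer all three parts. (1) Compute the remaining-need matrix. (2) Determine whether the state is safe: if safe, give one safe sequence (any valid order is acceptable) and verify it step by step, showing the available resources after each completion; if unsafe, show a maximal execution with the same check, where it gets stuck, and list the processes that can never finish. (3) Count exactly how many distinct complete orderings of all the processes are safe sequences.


(1) Outstanding need per process (order r4, r2, r3):
  W5: (0, 1, 0)
  W4: (1, 3, 2)
  W9: (4, 1, 1)
  W8: (2, 2, 2)
  W6: (1, 1, 1)
(2) SAFE. One safe sequence: W5, W4, W9, W6, W8.
Key observation: W4 marks the first exact bind of the order: its need (1, 3, 2) fits the free (2, 3, 4) with zero slack on a requested resource.
Verifying each step:
  pool = (0, 2, 3)
  run W5 (needs (0, 1, 0), free (0, 2, 3)); after release of (2, 1, 1) the pool is (2, 3, 4)
  run W4 (needs (1, 3, 2), free (2, 3, 4)); after release of (3, 0, 0) the pool is (5, 3, 4)
  run W9 (needs (4, 1, 1), free (5, 3, 4)); after release of (1, 3, 0) the pool is (6, 6, 4)
  run W6 (needs (1, 1, 1), free (6, 6, 4)); after release of (1, 1, 1) the pool is (7, 7, 5)
  run W8 (needs (2, 2, 2), free (7, 7, 5)); after release of (1, 0, 0) the pool is (8, 7, 5)
(3) Exactly 14 of the possible complete orderings are safe sequences.


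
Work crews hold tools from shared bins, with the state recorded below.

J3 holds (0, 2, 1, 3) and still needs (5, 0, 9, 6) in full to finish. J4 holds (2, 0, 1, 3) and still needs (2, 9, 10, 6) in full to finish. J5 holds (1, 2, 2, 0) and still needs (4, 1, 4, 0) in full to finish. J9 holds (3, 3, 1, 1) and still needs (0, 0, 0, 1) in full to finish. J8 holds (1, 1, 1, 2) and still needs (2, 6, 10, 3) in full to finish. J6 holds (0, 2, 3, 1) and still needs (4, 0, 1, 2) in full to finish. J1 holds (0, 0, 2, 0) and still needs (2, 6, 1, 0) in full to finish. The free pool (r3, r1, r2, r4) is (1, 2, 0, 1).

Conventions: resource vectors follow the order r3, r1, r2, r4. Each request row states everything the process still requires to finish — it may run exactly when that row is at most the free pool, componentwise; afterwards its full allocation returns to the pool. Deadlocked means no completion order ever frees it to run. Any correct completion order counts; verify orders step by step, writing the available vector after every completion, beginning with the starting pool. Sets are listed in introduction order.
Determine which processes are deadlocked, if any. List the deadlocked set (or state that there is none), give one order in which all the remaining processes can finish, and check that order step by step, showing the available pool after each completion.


Deadlocked set: J3, J4 and J8.
Key observation: the pool after J9, J6, J1, J5 is (5, 9, 8, 3); every surviving request exceeds it in r2, so progress ends there.
One completion order for the rest: J9, J6, J1, J5. Verifying each step:
  pool = (1, 2, 0, 1)
  J9 needs (0, 0, 0, 1) <= (1, 2, 0, 1) -> finishes; pool += (3, 3, 1, 1) = (4, 5, 1, 2)
  J6 needs (4, 0, 1, 2) <= (4, 5, 1, 2) -> finishes; pool += (0, 2, 3, 1) = (4, 7, 4, 3)
  J1 needs (2, 6, 1, 0) <= (4, 7, 4, 3) -> finishes; pool += (0, 0, 2, 0) = (4, 7, 6, 3)
  J5 needs (4, 1, 4, 0) <= (4, 7, 6, 3) -> finishes; pool += (1, 2, 2, 0) = (5, 9, 8, 3)
The stuck group stays short no matter what:
  J3 cannot run: need (5, 0, 9, 6) vs free (5, 9, 8, 3) (insufficient r2 and r4)
  J4 cannot run: need (2, 9, 10, 6) vs free (5, 9, 8, 3) (insufficient r2 and r4)
  J8 cannot run: need (2, 6, 10, 3) vs free (5, 9, 8, 3) (insufficient r2)


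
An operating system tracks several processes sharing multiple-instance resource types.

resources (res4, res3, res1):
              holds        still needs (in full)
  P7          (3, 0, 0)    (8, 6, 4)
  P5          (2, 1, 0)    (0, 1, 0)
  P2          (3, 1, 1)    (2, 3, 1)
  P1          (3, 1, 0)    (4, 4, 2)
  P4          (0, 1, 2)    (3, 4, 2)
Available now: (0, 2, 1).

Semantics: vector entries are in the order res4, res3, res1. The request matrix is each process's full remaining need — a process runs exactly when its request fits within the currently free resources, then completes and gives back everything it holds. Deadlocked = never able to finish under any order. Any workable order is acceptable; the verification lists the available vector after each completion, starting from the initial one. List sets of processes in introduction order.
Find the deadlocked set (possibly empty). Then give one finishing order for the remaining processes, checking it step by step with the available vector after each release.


The deadlocked set is empty.
Key observation: P5 fits the free pool immediately, and its release cascades until everyone finishes.
The rest can finish in the order P5, P2, P1, P4, P7. Verifying each step:
  pool = (0, 2, 1)
  P5: need (0, 1, 0) fits (0, 2, 1); releases (2, 1, 0), pool now (2, 3, 1)
  P2: need (2, 3, 1) fits (2, 3, 1); releases (3, 1, 1), pool now (5, 4, 2)
  P1: need (4, 4, 2) fits (5, 4, 2); releases (3, 1, 0), pool now (8, 5, 2)
  P4: need (3, 4, 2) fits (8, 5, 2); releases (0, 1, 2), pool now (8, 6, 4)
  P7: need (8, 6, 4) fits (8, 6, 4); releases (3, 0, 0), pool now (11, 6, 4)


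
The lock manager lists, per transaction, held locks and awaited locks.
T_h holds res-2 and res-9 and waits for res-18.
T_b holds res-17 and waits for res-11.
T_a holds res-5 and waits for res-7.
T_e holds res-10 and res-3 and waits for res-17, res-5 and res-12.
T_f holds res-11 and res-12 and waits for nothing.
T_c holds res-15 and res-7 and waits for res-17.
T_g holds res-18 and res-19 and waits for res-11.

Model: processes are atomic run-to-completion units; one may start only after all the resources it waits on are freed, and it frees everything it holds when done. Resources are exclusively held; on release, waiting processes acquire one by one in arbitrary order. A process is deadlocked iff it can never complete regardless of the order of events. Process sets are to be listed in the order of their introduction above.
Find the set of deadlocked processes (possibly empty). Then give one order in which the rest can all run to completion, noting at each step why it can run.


The deadlocked set is empty.
Key observation: although several processes wait, no cycle exists — each chain bottoms out at a free runner.
The rest can finish in the order T_f, T_b, T_c, T_a, T_e, T_g, T_h.
Step-by-step check:
  T_f waits on nothing -> runs at once and releases res-11 and res-12
  T_b: everything it awaited (res-11) is free; runs, freeing res-17
  T_c: everything it awaited (res-17) is free; runs, freeing res-15 and res-7
  T_a: everything it awaited (res-7) is free; runs, freeing res-5
  T_e: everything it awaited (res-17, res-5 and res-12) is free; runs, freeing res-10 and res-3
  T_g: everything it awaited (res-11) is free; runs, freeing res-18 and res-19
  T_h: everything it awaited (res-18) is free; runs, freeing res-2 and res-9


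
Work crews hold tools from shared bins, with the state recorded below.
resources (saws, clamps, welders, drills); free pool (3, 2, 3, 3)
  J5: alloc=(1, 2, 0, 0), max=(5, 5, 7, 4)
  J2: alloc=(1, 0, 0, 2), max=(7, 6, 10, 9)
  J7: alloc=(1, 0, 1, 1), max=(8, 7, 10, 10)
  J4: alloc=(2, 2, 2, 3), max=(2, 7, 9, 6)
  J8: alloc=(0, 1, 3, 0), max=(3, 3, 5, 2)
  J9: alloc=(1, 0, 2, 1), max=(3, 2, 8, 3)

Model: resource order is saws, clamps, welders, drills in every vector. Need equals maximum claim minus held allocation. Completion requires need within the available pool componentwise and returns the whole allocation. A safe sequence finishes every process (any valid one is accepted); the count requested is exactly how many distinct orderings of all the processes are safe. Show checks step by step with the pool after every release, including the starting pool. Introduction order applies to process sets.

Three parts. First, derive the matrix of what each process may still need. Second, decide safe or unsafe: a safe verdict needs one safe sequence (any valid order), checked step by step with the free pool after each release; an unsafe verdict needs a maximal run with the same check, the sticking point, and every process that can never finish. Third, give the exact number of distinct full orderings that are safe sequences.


(1) Need matrix, components ordered saws, clamps, welders, drills:
  J5: (4, 3, 7, 4)
  J2: (6, 6, 10, 7)
  J7: (7, 7, 9, 9)
  J4: (0, 5, 7, 3)
  J8: (3, 2, 2, 2)
  J9: (2, 2, 6, 2)
(2) SAFE — a valid safe sequence is J8, J9, J5, J4, J2, J7.
Key observation: the first exact fit in this order is J8 — it needs (3, 2, 2, 2) with (3, 2, 3, 3) free, meeting a requested resource to the last unit.
Check, step by step:
  pool = (3, 2, 3, 3)
  J8: need (3, 2, 2, 2) fits (3, 2, 3, 3); releases (0, 1, 3, 0), pool now (3, 3, 6, 3)
  J9: need (2, 2, 6, 2) fits (3, 3, 6, 3); releases (1, 0, 2, 1), pool now (4, 3, 8, 4)
  J5: need (4, 3, 7, 4) fits (4, 3, 8, 4); releases (1, 2, 0, 0), pool now (5, 5, 8, 4)
  J4: need (0, 5, 7, 3) fits (5, 5, 8, 4); releases (2, 2, 2, 3), pool now (7, 7, 10, 7)
  J2: need (6, 6, 10, 7) fits (7, 7, 10, 7); releases (1, 0, 0, 2), pool now (8, 7, 10, 9)
  J7: need (7, 7, 9, 9) fits (8, 7, 10, 9); releases (1, 0, 1, 1), pool now (9, 7, 11, 10)
(3) Exactly 1 of the possible complete orderings is a safe sequence.


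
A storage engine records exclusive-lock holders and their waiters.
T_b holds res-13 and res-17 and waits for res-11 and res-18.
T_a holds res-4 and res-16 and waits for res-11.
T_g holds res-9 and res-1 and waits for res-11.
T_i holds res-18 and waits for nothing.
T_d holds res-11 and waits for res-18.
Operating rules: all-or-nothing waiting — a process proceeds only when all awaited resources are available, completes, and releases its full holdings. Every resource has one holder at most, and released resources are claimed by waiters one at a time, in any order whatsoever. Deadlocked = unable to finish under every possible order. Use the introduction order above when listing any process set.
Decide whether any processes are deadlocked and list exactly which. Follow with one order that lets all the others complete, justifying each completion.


The deadlocked set is empty.
Key observation: there is no circular wait here — follow any chain and it reaches a process that is free to run now.
A valid finishing order for the others: T_i, T_d, T_a, T_g, T_b.
Walking it through:
  T_i: no waits; runs immediately, freeing res-18
  T_d waits on res-18 — all released -> runs and releases res-11
  T_a waits on res-11 — all released -> runs and releases res-4 and res-16
  T_g waits on res-11 — all released -> runs and releases res-9 and res-1
  T_b waits on res-11 and res-18 — all released -> runs and releases res-13 and res-17


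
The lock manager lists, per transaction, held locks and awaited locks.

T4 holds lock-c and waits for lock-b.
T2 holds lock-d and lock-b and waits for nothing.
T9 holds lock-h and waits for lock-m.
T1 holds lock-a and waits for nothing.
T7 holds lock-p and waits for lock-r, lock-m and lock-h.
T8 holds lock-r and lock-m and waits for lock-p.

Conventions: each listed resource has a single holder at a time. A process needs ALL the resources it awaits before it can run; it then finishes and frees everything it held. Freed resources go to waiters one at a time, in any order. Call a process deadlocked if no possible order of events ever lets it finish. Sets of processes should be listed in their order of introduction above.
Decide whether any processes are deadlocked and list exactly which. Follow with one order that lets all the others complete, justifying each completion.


Deadlocked set: T9, T7 and T8.
Key observation: the knot is the closed ring of waits T9 -> T8 -> T7 -> T9; no other process is dragged down with it.
A valid finishing order for the others: T1, T2, T4.
Step-by-step check:
  T1 waits on nothing -> runs at once and releases lock-a
  T2 waits on nothing -> runs at once and releases lock-d and lock-b
  T4 waits on lock-b — all released -> runs and releases lock-c


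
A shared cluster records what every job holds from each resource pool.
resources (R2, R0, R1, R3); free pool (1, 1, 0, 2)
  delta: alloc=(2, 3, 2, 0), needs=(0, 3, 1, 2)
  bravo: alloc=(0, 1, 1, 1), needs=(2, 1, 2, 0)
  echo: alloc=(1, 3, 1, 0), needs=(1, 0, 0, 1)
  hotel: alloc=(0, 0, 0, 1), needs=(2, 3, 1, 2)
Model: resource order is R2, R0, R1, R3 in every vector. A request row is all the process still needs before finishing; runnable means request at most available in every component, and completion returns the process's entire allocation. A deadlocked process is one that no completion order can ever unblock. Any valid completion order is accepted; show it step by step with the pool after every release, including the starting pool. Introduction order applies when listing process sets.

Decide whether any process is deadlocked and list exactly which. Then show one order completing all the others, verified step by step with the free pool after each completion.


The deadlocked set is empty.
Key observation: the pool covers echo at once, and every later process fits after earlier releases.
One completion order for the rest: echo, delta, bravo, hotel. Step-by-step check:
  pool = (1, 1, 0, 2)
  echo needs (1, 0, 0, 1) <= (1, 1, 0, 2) -> finishes; pool += (1, 3, 1, 0) = (2, 4, 1, 2)
  delta needs (0, 3, 1, 2) <= (2, 4, 1, 2) -> finishes; pool += (2, 3, 2, 0) = (4, 7, 3, 2)
  bravo needs (2, 1, 2, 0) <= (4, 7, 3, 2) -> finishes; pool += (0, 1, 1, 1) = (4, 8, 4, 3)
  hotel needs (2, 3, 1, 2) <= (4, 8, 4, 3) -> finishes; pool += (0, 0, 0, 1) = (4, 8, 4, 4)


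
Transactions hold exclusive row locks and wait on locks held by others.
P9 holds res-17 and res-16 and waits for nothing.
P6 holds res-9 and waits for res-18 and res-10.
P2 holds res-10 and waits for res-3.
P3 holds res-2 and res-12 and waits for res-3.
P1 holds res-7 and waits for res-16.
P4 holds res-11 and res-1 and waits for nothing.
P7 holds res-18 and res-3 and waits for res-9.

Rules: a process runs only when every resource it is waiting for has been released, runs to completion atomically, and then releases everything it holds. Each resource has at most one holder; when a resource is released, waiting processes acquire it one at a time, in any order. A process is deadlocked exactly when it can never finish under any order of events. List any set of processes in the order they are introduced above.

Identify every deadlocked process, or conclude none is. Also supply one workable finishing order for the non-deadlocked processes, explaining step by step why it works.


Deadlocked: P6, P2, P3 and P7.
Key observation: the cycle P6 -> P2 -> P7 -> P6 can never break — each member waits on the next; P3 waits into the deadlock from upstream.
The rest can finish in the order P4, P9, P1.
Walking it through:
  run P4 (it waits on nothing); releases res-11 and res-1
  run P9 (it waits on nothing); releases res-17 and res-16
  run P1 (all its waits — res-16 — are resolved); releases res-7


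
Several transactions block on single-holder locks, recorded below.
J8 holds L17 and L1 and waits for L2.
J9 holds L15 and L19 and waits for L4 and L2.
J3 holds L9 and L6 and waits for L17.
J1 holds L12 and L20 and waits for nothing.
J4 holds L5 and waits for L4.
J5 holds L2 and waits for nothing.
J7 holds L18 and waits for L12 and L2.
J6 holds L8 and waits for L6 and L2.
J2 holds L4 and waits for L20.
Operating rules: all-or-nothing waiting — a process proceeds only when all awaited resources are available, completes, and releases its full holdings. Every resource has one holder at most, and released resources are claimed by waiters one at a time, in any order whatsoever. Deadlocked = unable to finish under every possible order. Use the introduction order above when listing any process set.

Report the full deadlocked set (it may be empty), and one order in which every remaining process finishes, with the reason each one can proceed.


The deadlocked set is empty.
Key observation: every chain of waits terminates; starting from the processes that wait on nothing, all the rest unlock in turn.
A valid finishing order for the others: J5, J1, J8, J7, J2, J4, J9, J3, J6.
Walking it through:
  run J5 (it waits on nothing); releases L2
  run J1 (it waits on nothing); releases L12 and L20
  run J8 (all its waits — L2 — are resolved); releases L17 and L1
  run J7 (all its waits — L12 and L2 — are resolved); releases L18
  run J2 (all its waits — L20 — are resolved); releases L4
  run J4 (all its waits — L4 — are resolved); releases L5
  run J9 (all its waits — L4 and L2 — are resolved); releases L15 and L19
  run J3 (all its waits — L17 — are resolved); releases L9 and L6
  run J6 (all its waits — L6 and L2 — are resolved); releases L8


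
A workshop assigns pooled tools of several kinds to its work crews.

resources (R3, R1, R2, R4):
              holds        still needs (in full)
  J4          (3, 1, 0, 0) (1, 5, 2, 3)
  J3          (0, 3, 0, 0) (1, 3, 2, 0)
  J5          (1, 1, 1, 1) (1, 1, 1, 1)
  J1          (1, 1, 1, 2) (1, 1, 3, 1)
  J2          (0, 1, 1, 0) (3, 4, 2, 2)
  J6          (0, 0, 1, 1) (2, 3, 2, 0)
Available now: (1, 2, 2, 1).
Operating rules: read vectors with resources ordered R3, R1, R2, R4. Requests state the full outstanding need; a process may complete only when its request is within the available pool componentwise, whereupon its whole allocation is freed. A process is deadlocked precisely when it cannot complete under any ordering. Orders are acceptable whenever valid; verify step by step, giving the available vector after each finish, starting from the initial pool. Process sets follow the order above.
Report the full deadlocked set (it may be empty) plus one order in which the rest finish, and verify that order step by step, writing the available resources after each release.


The deadlocked set is empty.
Key observation: the pool covers J5 at once, and every later process fits after earlier releases.
One completion order for the rest: J5, J6, J3, J4, J1, J2. Check, step by step:
  pool = (1, 2, 2, 1)
  run J5 (needs (1, 1, 1, 1), free (1, 2, 2, 1)); after release of (1, 1, 1, 1) the pool is (2, 3, 3, 2)
  run J6 (needs (2, 3, 2, 0), free (2, 3, 3, 2)); after release of (0, 0, 1, 1) the pool is (2, 3, 4, 3)
  run J3 (needs (1, 3, 2, 0), free (2, 3, 4, 3)); after release of (0, 3, 0, 0) the pool is (2, 6, 4, 3)
  run J4 (needs (1, 5, 2, 3), free (2, 6, 4, 3)); after release of (3, 1, 0, 0) the pool is (5, 7, 4, 3)
  run J1 (needs (1, 1, 3, 1), free (5, 7, 4, 3)); after release of (1, 1, 1, 2) the pool is (6, 8, 5, 5)
  run J2 (needs (3, 4, 2, 2), free (6, 8, 5, 5)); after release of (0, 1, 1, 0) the pool is (6, 9, 6, 5)


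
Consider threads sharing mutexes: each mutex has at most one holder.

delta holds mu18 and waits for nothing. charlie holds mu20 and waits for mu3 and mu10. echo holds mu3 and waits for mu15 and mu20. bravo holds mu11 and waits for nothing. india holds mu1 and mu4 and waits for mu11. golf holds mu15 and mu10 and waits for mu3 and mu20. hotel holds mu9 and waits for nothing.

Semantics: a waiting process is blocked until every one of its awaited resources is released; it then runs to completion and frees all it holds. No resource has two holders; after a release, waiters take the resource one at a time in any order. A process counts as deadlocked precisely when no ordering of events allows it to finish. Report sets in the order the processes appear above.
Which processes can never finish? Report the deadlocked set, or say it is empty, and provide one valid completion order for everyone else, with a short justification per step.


The deadlocked set is charlie, echo and golf.
Key observation: charlie -> echo -> charlie is a circular wait — nothing in it can go first; golf is caught in further circular waits.
One completion order for the rest: bravo, india, hotel, delta.
Verifying each step:
  bravo: no waits; runs immediately, freeing mu11
  india waits on mu11 — all released -> runs and releases mu1 and mu4
  hotel: no waits; runs immediately, freeing mu9
  delta: no waits; runs immediately, freeing mu18


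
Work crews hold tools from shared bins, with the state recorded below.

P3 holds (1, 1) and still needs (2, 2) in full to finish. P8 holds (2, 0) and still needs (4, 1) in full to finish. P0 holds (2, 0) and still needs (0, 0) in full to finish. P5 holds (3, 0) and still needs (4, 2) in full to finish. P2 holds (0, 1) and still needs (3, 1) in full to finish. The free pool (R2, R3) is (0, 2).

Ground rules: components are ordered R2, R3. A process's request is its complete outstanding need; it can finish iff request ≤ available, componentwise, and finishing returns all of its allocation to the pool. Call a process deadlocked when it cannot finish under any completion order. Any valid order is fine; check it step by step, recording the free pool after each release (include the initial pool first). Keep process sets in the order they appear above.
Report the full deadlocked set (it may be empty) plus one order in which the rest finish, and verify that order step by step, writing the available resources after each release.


Deadlocked: P8 and P5.
Key observation: P0, P3, P2 can finish, but then (3, 4) is all there is, and the blocked group's R2 demands exceed it.
The rest can finish in the order P0, P3, P2. Step-by-step check:
  pool = (0, 2)
  run P0 (needs (0, 0), free (0, 2)); after release of (2, 0) the pool is (2, 2)
  run P3 (needs (2, 2), free (2, 2)); after release of (1, 1) the pool is (3, 3)
  run P2 (needs (3, 1), free (3, 3)); after release of (0, 1) the pool is (3, 4)
The blocked processes can never fit:
  blocked: P8 wants (4, 1), pool (3, 4) — not enough R2
  blocked: P5 wants (4, 2), pool (3, 4) — not enough R2


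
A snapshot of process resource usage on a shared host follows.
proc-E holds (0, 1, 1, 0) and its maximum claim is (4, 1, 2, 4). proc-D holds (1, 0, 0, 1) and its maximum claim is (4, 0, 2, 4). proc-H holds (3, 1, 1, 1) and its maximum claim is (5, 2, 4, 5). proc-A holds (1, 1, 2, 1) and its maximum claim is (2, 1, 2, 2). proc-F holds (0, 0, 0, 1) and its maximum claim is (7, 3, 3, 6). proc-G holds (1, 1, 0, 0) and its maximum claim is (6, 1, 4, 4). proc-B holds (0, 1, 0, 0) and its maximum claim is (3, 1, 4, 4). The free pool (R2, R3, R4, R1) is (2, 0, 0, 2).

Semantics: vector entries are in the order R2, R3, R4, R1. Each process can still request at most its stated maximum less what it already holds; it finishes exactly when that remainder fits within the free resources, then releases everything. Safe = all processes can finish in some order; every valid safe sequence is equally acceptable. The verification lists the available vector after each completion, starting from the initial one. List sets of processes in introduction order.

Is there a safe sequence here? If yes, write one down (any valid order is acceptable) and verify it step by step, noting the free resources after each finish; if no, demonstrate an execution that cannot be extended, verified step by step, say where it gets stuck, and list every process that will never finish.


The state is SAFE; one workable sequence: proc-A, proc-D, proc-E, proc-H, proc-B, proc-G, proc-F.
Key observation: reading the order forward, proc-D is the first process whose need (3, 0, 2, 3) meets the free pool (3, 1, 2, 3) exactly on a resource it requests.
Verifying each step:
  pool = (2, 0, 0, 2)
  run proc-A (needs (1, 0, 0, 1), free (2, 0, 0, 2)); after release of (1, 1, 2, 1) the pool is (3, 1, 2, 3)
  run proc-D (needs (3, 0, 2, 3), free (3, 1, 2, 3)); after release of (1, 0, 0, 1) the pool is (4, 1, 2, 4)
  run proc-E (needs (4, 0, 1, 4), free (4, 1, 2, 4)); after release of (0, 1, 1, 0) the pool is (4, 2, 3, 4)
  run proc-H (needs (2, 1, 3, 4), free (4, 2, 3, 4)); after release of (3, 1, 1, 1) the pool is (7, 3, 4, 5)
  run proc-B (needs (3, 0, 4, 4), free (7, 3, 4, 5)); after release of (0, 1, 0, 0) the pool is (7, 4, 4, 5)
  run proc-G (needs (5, 0, 4, 4), free (7, 4, 4, 5)); after release of (1, 1, 0, 0) the pool is (8, 5, 4, 5)
  run proc-F (needs (7, 3, 3, 5), free (8, 5, 4, 5)); after release of (0, 0, 0, 1) the pool is (8, 5, 4, 6)


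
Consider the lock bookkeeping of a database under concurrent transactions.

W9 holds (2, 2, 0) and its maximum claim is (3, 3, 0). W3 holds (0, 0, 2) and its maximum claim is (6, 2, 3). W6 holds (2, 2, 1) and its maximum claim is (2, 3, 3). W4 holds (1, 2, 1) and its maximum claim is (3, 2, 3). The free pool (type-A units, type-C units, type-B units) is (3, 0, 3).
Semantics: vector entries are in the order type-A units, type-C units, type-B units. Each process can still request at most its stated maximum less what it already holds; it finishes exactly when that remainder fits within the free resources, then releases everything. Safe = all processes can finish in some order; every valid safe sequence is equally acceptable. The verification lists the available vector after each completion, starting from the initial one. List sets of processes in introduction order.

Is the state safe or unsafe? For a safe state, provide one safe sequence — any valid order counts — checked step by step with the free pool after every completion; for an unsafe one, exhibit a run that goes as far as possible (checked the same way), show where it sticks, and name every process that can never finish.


SAFE, for example via the order W4, W9, W3, W6.
Key observation: the first exact fit in this order is W3 — it needs (6, 2, 1) with (6, 4, 4) free, meeting a requested resource to the last unit.
Walking it through:
  pool = (3, 0, 3)
  W4 needs (2, 0, 2) <= (3, 0, 3) -> finishes; pool += (1, 2, 1) = (4, 2, 4)
  W9 needs (1, 1, 0) <= (4, 2, 4) -> finishes; pool += (2, 2, 0) = (6, 4, 4)
  W3 needs (6, 2, 1) <= (6, 4, 4) -> finishes; pool += (0, 0, 2) = (6, 4, 6)
  W6 needs (0, 1, 2) <= (6, 4, 6) -> finishes; pool += (2, 2, 1) = (8, 6, 7)


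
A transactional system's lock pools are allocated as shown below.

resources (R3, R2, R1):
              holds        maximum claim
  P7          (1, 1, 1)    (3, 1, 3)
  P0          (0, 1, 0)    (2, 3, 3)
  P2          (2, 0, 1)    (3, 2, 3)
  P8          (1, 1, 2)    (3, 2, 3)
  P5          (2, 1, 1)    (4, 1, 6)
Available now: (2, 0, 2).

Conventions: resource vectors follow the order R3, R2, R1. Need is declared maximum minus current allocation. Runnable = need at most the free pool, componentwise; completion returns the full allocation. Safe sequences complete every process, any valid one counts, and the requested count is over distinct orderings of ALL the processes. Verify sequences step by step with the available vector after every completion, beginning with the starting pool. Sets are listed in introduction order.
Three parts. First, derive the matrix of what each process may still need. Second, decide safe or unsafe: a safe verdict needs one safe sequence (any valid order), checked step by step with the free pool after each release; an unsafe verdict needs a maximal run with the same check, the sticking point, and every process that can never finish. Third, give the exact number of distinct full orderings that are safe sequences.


(1) Need matrix, components ordered R3, R2, R1:
  P7: (2, 0, 2)
  P0: (2, 2, 3)
  P2: (1, 2, 2)
  P8: (2, 1, 1)
  P5: (2, 0, 5)
(2) The state is SAFE; one workable sequence: P7, P8, P0, P2, P5.
Key observation: P7 marks the first exact bind of the order: its need (2, 0, 2) fits the free (2, 0, 2) with zero slack on a requested resource.
Step-by-step check:
  pool = (2, 0, 2)
  P7: need (2, 0, 2) fits (2, 0, 2); releases (1, 1, 1), pool now (3, 1, 3)
  P8: need (2, 1, 1) fits (3, 1, 3); releases (1, 1, 2), pool now (4, 2, 5)
  P0: need (2, 2, 3) fits (4, 2, 5); releases (0, 1, 0), pool now (4, 3, 5)
  P2: need (1, 2, 2) fits (4, 3, 5); releases (2, 0, 1), pool now (6, 3, 6)
  P5: need (2, 0, 5) fits (6, 3, 6); releases (2, 1, 1), pool now (8, 4, 7)
(3) Precisely 6 of the possible complete orderings are safe sequences.


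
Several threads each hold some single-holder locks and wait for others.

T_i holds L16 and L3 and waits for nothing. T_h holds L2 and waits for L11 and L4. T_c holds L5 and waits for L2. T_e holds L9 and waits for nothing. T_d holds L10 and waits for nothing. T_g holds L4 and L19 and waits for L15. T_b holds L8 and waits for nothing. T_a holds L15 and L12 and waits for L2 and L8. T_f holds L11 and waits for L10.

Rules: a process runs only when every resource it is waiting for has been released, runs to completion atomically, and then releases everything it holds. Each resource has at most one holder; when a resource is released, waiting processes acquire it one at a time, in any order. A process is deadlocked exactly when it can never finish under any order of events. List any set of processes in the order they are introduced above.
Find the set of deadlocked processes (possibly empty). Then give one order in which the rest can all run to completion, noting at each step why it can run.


Deadlocked: T_h, T_c, T_g and T_a.
Key observation: along T_h -> T_g -> T_a -> T_h, each member waits on what the next one holds — a deadlock; T_c waits into the deadlock from upstream.
The rest can finish in the order T_b, T_d, T_e, T_i, T_f.
Check, step by step:
  T_b: no waits; runs immediately, freeing L8
  T_d: no waits; runs immediately, freeing L10
  T_e: no waits; runs immediately, freeing L9
  T_i: no waits; runs immediately, freeing L16 and L3
  run T_f (all its waits — L10 — are resolved); releases L11


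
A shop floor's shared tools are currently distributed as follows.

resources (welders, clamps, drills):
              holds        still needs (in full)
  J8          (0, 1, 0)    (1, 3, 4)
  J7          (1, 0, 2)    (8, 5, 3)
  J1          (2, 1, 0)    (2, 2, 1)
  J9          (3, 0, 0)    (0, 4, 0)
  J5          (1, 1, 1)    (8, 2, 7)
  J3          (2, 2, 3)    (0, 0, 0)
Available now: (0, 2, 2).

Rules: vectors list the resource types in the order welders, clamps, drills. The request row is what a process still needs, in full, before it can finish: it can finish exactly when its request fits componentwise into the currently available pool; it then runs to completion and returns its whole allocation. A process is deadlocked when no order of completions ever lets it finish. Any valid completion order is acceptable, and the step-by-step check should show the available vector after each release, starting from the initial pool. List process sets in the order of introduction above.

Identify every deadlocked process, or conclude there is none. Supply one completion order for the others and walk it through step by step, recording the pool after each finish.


Deadlocked set: J7 and J5.
Key observation: once J3, J8, J1, J9 finish, the pool peaks at (7, 6, 5) — and every remaining process still needs more welders than that.
A valid finishing order for the others: J3, J8, J1, J9. Step-by-step check:
  pool = (0, 2, 2)
  J3: need (0, 0, 0) fits (0, 2, 2); releases (2, 2, 3), pool now (2, 4, 5)
  J8: need (1, 3, 4) fits (2, 4, 5); releases (0, 1, 0), pool now (2, 5, 5)
  J1: need (2, 2, 1) fits (2, 5, 5); releases (2, 1, 0), pool now (4, 6, 5)
  J9: need (0, 4, 0) fits (4, 6, 5); releases (3, 0, 0), pool now (7, 6, 5)
The blocked processes can never fit:
  J7 cannot run: need (8, 5, 3) vs free (7, 6, 5) (insufficient welders)
  J5 cannot run: need (8, 2, 7) vs free (7, 6, 5) (insufficient welders and drills)


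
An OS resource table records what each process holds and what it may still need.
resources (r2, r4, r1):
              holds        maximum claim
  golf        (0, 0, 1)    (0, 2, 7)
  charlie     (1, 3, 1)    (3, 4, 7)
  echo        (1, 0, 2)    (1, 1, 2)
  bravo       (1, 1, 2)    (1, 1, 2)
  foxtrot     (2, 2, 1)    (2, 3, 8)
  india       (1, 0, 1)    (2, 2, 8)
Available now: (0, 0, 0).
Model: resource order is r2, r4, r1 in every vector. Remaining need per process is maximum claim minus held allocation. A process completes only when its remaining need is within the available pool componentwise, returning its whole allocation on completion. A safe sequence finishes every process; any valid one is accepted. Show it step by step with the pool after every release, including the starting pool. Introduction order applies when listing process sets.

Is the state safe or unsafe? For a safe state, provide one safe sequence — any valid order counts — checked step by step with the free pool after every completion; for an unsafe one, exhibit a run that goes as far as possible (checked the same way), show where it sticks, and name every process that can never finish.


UNSAFE.
Key observation: bravo, echo can finish, but then (2, 1, 4) is all there is, and the blocked group's r1 demands exceed it.
A maximal execution: bravo, echo — then nothing else fits. Verifying each step:
  pool = (0, 0, 0)
  bravo needs (0, 0, 0) <= (0, 0, 0) -> finishes; pool += (1, 1, 2) = (1, 1, 2)
  echo needs (0, 1, 0) <= (1, 1, 2) -> finishes; pool += (1, 0, 2) = (2, 1, 4)
  golf still needs (0, 2, 6) but only (2, 1, 4) is free — short on r4 and r1
  charlie still needs (2, 1, 6) but only (2, 1, 4) is free — short on r1
  foxtrot still needs (0, 1, 7) but only (2, 1, 4) is free — short on r1
  india still needs (1, 2, 7) but only (2, 1, 4) is free — short on r4 and r1
Never able to finish: golf, charlie, foxtrot and india.


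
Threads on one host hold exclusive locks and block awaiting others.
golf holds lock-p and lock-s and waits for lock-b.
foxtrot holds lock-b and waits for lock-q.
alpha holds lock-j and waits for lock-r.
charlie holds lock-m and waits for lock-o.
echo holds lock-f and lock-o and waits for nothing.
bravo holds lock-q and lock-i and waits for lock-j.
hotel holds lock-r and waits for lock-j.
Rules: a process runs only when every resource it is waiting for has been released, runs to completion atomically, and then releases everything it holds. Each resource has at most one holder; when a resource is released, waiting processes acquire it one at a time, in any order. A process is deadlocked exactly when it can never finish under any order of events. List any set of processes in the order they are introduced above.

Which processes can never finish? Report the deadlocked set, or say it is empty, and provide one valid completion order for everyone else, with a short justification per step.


Deadlocked set: golf, foxtrot, alpha, bravo and hotel.
Key observation: alpha -> hotel -> alpha is a circular wait — nothing in it can go first; golf, foxtrot and bravo wait into the deadlock from upstream.
One completion order for the rest: echo, charlie.
Check, step by step:
  run echo (it waits on nothing); releases lock-f and lock-o
  charlie waits on lock-o — all released -> runs and releases lock-m


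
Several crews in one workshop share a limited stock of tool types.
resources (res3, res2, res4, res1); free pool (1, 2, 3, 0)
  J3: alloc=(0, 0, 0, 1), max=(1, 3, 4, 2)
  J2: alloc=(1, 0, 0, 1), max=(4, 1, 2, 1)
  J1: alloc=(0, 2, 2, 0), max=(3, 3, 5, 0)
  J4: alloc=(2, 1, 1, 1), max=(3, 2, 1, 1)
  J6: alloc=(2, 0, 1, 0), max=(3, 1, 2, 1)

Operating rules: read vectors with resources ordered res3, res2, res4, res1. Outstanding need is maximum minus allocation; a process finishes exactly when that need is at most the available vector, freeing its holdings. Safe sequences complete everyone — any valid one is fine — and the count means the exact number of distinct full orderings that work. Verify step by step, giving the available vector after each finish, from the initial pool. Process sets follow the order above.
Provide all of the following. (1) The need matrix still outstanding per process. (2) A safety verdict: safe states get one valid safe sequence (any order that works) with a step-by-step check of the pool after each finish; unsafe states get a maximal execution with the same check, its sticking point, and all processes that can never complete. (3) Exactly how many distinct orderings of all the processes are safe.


(1) Remaining need (order res3, res2, res4, res1):
  J3: (1, 3, 4, 1)
  J2: (3, 1, 2, 0)
  J1: (3, 1, 3, 0)
  J4: (1, 1, 0, 0)
  J6: (1, 1, 1, 1)
(2) The state is SAFE; one workable sequence: J4, J1, J6, J3, J2.
Key observation: J4 is the earliest step where a requested resource binds exactly: need (1, 1, 0, 0), pool (1, 2, 3, 0) at its turn.
Check, step by step:
  pool = (1, 2, 3, 0)
  run J4 (needs (1, 1, 0, 0), free (1, 2, 3, 0)); after release of (2, 1, 1, 1) the pool is (3, 3, 4, 1)
  run J1 (needs (3, 1, 3, 0), free (3, 3, 4, 1)); after release of (0, 2, 2, 0) the pool is (3, 5, 6, 1)
  run J6 (needs (1, 1, 1, 1), free (3, 5, 6, 1)); after release of (2, 0, 1, 0) the pool is (5, 5, 7, 1)
  run J3 (needs (1, 3, 4, 1), free (5, 5, 7, 1)); after release of (0, 0, 0, 1) the pool is (5, 5, 7, 2)
  run J2 (needs (3, 1, 2, 0), free (5, 5, 7, 2)); after release of (1, 0, 0, 1) the pool is (6, 5, 7, 3)
(3) The exact count: 24 of the possible complete orderings are safe sequences.
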